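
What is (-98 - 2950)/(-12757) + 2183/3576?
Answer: 38748179/45619032 ≈ 0.84939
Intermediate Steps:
(-98 - 2950)/(-12757) + 2183/3576 = -3048*(-1/12757) + 2183*(1/3576) = 3048/12757 + 2183/3576 = 38748179/45619032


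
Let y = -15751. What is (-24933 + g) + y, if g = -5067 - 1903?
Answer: -47654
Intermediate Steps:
g = -6970
(-24933 + g) + y = (-24933 - 6970) - 15751 = -31903 - 15751 = -47654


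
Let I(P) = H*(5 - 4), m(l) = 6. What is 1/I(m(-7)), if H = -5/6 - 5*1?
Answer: -6/35 ≈ -0.17143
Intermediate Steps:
H = -35/6 (H = -5*⅙ - 5 = -⅚ - 5 = -35/6 ≈ -5.8333)
I(P) = -35/6 (I(P) = -35*(5 - 4)/6 = -35/6*1 = -35/6)
1/I(m(-7)) = 1/(-35/6) = -6/35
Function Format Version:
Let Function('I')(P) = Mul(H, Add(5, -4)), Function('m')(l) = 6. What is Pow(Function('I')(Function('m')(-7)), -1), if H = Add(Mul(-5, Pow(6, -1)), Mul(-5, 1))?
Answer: Rational(-6, 35) ≈ -0.17143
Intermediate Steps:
H = Rational(-35, 6) (H = Add(Mul(-5, Rational(1, 6)), -5) = Add(Rational(-5, 6), -5) = Rational(-35, 6) ≈ -5.8333)
Function('I')(P) = Rational(-35, 6) (Function('I')(P) = Mul(Rational(-35, 6), Add(5, -4)) = Mul(Rational(-35, 6), 1) = Rational(-35, 6))
Pow(Function('I')(Function('m')(-7)), -1) = Pow(Rational(-35, 6), -1) = Rational(-6, 35)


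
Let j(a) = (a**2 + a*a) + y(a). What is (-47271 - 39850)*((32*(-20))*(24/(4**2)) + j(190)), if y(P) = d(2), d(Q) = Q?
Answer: -6206674282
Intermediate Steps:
y(P) = 2
j(a) = 2 + 2*a**2 (j(a) = (a**2 + a*a) + 2 = (a**2 + a**2) + 2 = 2*a**2 + 2 = 2 + 2*a**2)
(-47271 - 39850)*((32*(-20))*(24/(4**2)) + j(190)) = (-47271 - 39850)*((32*(-20))*(24/(4**2)) + (2 + 2*190**2)) = -87121*(-15360/16 + (2 + 2*36100)) = -87121*(-15360/16 + (2 + 72200)) = -87121*(-640*3/2 + 72202) = -87121*(-960 + 72202) = -87121*71242 = -6206674282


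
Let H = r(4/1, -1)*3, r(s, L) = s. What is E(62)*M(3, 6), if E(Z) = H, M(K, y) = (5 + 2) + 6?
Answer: 156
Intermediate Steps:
H = 12 (H = (4/1)*3 = (4*1)*3 = 4*3 = 12)
M(K, y) = 13 (M(K, y) = 7 + 6 = 13)
E(Z) = 12
E(62)*M(3, 6) = 12*13 = 156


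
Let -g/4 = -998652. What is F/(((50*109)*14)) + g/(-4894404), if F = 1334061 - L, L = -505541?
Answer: 362456949867/15560126050 ≈ 23.294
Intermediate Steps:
g = 3994608 (g = -4*(-998652) = 3994608)
F = 1839602 (F = 1334061 - 1*(-505541) = 1334061 + 505541 = 1839602)
F/(((50*109)*14)) + g/(-4894404) = 1839602/(((50*109)*14)) + 3994608/(-4894404) = 1839602/((5450*14)) + 3994608*(-1/4894404) = 1839602/76300 - 332884/407867 = 1839602*(1/76300) - 332884/407867 = 919801/38150 - 332884/407867 = 362456949867/15560126050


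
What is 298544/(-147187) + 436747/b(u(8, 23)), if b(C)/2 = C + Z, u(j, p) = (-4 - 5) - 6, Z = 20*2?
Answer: 64268553489/7359350 ≈ 8732.9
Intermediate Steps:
Z = 40
u(j, p) = -15 (u(j, p) = -9 - 6 = -15)
b(C) = 80 + 2*C (b(C) = 2*(C + 40) = 2*(40 + C) = 80 + 2*C)
298544/(-147187) + 436747/b(u(8, 23)) = 298544/(-147187) + 436747/(80 + 2*(-15)) = 298544*(-1/147187) + 436747/(80 - 30) = -298544/147187 + 436747/50 = 64268553489/7359350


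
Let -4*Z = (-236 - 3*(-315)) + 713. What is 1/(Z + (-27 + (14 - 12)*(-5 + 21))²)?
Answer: -2/661 ≈ -0.0030257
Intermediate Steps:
Z = -711/2 (Z = -((-236 - 3*(-315)) + 713)/4 = -((-236 + 945) + 713)/4 = -(709 + 713)/4 = -¼*1422 = -711/2 ≈ -355.50)
1/(Z + (-27 + (14 - 12)*(-5 + 21))²) = 1/(-711/2 + (-27 + (14 - 12)*(-5 + 21))²) = 1/(-711/2 + (-27 + 2*16)²) = 1/(-711/2 + (-27 + 32)²) = 1/(-711/2 + 5²) = 1/(-711/2 + 25) = 1/(-661/2) = -2/661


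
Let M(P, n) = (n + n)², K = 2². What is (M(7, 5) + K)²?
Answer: 10816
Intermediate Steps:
K = 4
M(P, n) = 4*n² (M(P, n) = (2*n)² = 4*n²)
(M(7, 5) + K)² = (4*5² + 4)² = (4*25 + 4)² = (100 + 4)² = 104² = 10816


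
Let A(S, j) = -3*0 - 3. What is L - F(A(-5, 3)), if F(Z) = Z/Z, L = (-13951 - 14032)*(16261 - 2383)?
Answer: -388348075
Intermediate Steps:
A(S, j) = -3 (A(S, j) = 0 - 3 = -3)
L = -388348074 (L = -27983*13878 = -388348074)
F(Z) = 1
L - F(A(-5, 3)) = -388348074 - 1*1 = -388348074 - 1 = -388348075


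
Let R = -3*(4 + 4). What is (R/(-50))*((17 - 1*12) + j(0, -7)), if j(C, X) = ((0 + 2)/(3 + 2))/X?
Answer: 2076/875 ≈ 2.3726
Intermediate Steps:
R = -24 (R = -3*8 = -24)
j(C, X) = 2/(5*X) (j(C, X) = (2/5)/X = (2*(⅕))/X = 2/(5*X))
(R/(-50))*((17 - 1*12) + j(0, -7)) = (-24/(-50))*((17 - 1*12) + (⅖)/(-7)) = (-24*(-1/50))*((17 - 12) + (⅖)*(-⅐)) = 12*(5 - 2/35)/25 = (12/25)*(173/35) = 2076/875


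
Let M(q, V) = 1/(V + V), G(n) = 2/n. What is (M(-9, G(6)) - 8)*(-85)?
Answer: 1105/2 ≈ 552.50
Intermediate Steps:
M(q, V) = 1/(2*V)
(M(-9, G(6)) - 8)*(-85) = (1/(2*((2/6))) - 8)*(-85) = (1/(2*((2*(⅙)))) - 8)*(-85) = (1/(2*(⅓)) - 8)*(-85) = ((½)*3 - 8)*(-85) = (3/2 - 8)*(-85) = -13/2*(-85) = 1105/2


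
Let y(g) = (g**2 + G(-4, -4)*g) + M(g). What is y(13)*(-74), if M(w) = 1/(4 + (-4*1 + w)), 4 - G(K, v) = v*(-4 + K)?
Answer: 187516/13 ≈ 14424.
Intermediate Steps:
G(K, v) = 4 - v*(-4 + K)
M(w) = 1/w (M(w) = 1/(4 + (-4 + w)) = 1/w)
y(g) = 1/g + g**2 - 28*g (y(g) = (g**2 + (4 + 4*(-4) - 1*(-4)*(-4))*g) + 1/g = (g**2 + (4 - 16 - 16)*g) + 1/g = (g**2 - 28*g) + 1/g = 1/g + g**2 - 28*g)
y(13)*(-74) = ((1 + 13**2*(-28 + 13))/13)*(-74) = ((1 + 169*(-15))/13)*(-74) = ((1 - 2535)/13)*(-74) = ((1/13)*(-2534))*(-74) = -2534/13*(-74) = 187516/13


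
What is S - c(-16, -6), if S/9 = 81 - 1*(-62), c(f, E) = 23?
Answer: 1264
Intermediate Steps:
S = 1287 (S = 9*(81 - 1*(-62)) = 9*(81 + 62) = 9*143 = 1287)
S - c(-16, -6) = 1287 - 1*23 = 1287 - 23 = 1264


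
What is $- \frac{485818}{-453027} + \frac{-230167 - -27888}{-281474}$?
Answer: $\frac{228382984265}{127515321798} \approx 1.791$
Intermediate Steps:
$- \frac{485818}{-453027} + \frac{-230167 - -27888}{-281474} = \left(-485818\right) \left(- \frac{1}{453027}\right) + \left(-230167 + 27888\right) \left(- \frac{1}{281474}\right) = \frac{485818}{453027} - - \frac{202279}{281474} = \frac{485818}{453027} + \frac{202279}{281474} = \frac{228382984265}{127515321798}$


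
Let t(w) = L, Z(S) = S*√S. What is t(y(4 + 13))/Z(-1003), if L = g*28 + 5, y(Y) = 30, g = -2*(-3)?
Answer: 173*I*√1003/1006009 ≈ 0.0054462*I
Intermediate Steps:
Z(S) = S^(3/2)
g = 6
L = 173 (L = 6*28 + 5 = 168 + 5 = 173)
t(w) = 173
t(y(4 + 13))/Z(-1003) = 173/((-1003)^(3/2)) = 173/((-1003*I*√1003)) = 173*(I*√1003/1006009) = 173*I*√1003/1006009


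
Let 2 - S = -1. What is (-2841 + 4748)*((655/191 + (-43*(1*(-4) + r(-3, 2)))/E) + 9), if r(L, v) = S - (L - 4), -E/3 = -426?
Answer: 948635243/40683 ≈ 23318.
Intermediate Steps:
E = 1278 (E = -3*(-426) = 1278)
S = 3 (S = 2 - 1*(-1) = 2 + 1 = 3)
r(L, v) = 7 - L (r(L, v) = 3 - (L - 4) = 3 - (-4 + L) = 3 + (4 - L) = 7 - L)
(-2841 + 4748)*((655/191 + (-43*(1*(-4) + r(-3, 2)))/E) + 9) = (-2841 + 4748)*((655/191 - 43*(1*(-4) + (7 - 1*(-3)))/1278) + 9) = 1907*((655*(1/191) - 43*(-4 + (7 + 3))*(1/1278)) + 9) = 1907*((655/191 - 43*(-4 + 10)*(1/1278)) + 9) = 1907*((655/191 - 43*6*(1/1278)) + 9) = 1907*((655/191 - 258*1/1278) + 9) = 1907*((655/191 - 43/213) + 9) = 1907*(131302/40683 + 9) = 1907*(497449/40683) = 948635243/40683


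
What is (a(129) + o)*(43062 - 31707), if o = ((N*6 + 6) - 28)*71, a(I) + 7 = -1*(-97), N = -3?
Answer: -31226250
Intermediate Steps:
a(I) = 90 (a(I) = -7 - 1*(-97) = -7 + 97 = 90)
o = -2840 (o = ((-3*6 + 6) - 28)*71 = ((-18 + 6) - 28)*71 = (-12 - 28)*71 = -40*71 = -2840)
(a(129) + o)*(43062 - 31707) = (90 - 2840)*(43062 - 31707) = -2750*11355 = -31226250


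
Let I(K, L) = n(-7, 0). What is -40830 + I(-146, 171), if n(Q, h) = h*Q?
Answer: -40830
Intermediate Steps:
n(Q, h) = Q*h
I(K, L) = 0 (I(K, L) = -7*0 = 0)
-40830 + I(-146, 171) = -40830 + 0 = -40830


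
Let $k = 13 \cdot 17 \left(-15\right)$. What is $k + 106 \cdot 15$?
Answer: $-1725$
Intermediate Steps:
$k = -3315$ ($k = 221 \left(-15\right) = -3315$)
$k + 106 \cdot 15 = -3315 + 106 \cdot 15 = -3315 + 1590 = -1725$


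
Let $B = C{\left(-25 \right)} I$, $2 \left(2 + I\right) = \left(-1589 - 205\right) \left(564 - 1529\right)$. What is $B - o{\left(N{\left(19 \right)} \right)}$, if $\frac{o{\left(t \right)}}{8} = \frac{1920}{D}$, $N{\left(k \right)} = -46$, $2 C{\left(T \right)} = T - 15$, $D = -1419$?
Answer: $- \frac{8188599260}{473} \approx -1.7312 \cdot 10^{7}$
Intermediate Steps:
$C{\left(T \right)} = - \frac{15}{2} + \frac{T}{2}$ ($C{\left(T \right)} = \frac{T - 15}{2} = \frac{-15 + T}{2} = - \frac{15}{2} + \frac{T}{2}$)
$I = 865603$ ($I = -2 + \frac{\left(-1589 - 205\right) \left(564 - 1529\right)}{2} = -2 + \frac{\left(-1794\right) \left(-965\right)}{2} = -2 + \frac{1}{2} \cdot 1731210 = -2 + 865605 = 865603$)
$o{\left(t \right)} = - \frac{5120}{473}$ ($o{\left(t \right)} = 8 \frac{1920}{-1419} = 8 \cdot 1920 \left(- \frac{1}{1419}\right) = 8 \left(- \frac{640}{473}\right) = - \frac{5120}{473}$)
$B = -17312060$ ($B = \left(- \frac{15}{2} + \frac{1}{2} \left(-25\right)\right) 865603 = \left(- \frac{15}{2} - \frac{25}{2}\right) 865603 = \left(-20\right) 865603 = -17312060$)
$B - o{\left(N{\left(19 \right)} \right)} = -17312060 - - \frac{5120}{473} = -17312060 + \frac{5120}{473} = - \frac{8188599260}{473}$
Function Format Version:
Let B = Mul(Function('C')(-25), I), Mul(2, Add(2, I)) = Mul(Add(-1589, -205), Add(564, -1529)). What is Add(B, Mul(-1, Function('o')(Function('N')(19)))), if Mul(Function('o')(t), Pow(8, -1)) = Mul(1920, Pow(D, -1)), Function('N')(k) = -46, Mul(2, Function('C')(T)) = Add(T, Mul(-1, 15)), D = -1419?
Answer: Rational(-8188599260, 473) ≈ -1.7312e+7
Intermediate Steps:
Function('C')(T) = Add(Rational(-15, 2), Mul(Rational(1, 2), T)) (Function('C')(T) = Mul(Rational(1, 2), Add(T, Mul(-1, 15))) = Mul(Rational(1, 2), Add(T, -15)) = Mul(Rational(1, 2), Add(-15, T)) = Add(Rational(-15, 2), Mul(Rational(1, 2), T)))
I = 865603 (I = Add(-2, Mul(Rational(1, 2), Mul(Add(-1589, -205), Add(564, -1529)))) = Add(-2, Mul(Rational(1, 2), Mul(-1794, -965))) = Add(-2, Mul(Rational(1, 2), 1731210)) = Add(-2, 865605) = 865603)
Function('o')(t) = Rational(-5120, 473) (Function('o')(t) = Mul(8, Mul(1920, Pow(-1419, -1))) = Mul(8, Mul(1920, Rational(-1, 1419))) = Mul(8, Rational(-640, 473)) = Rational(-5120, 473))
B = -17312060 (B = Mul(Add(Rational(-15, 2), Mul(Rational(1, 2), -25)), 865603) = Mul(Add(Rational(-15, 2), Rational(-25, 2)), 865603) = Mul(-20, 865603) = -17312060)
Add(B, Mul(-1, Function('o')(Function('N')(19)))) = Add(-17312060, Mul(-1, Rational(-5120, 473))) = Add(-17312060, Rational(5120, 473)) = Rational(-8188599260, 473)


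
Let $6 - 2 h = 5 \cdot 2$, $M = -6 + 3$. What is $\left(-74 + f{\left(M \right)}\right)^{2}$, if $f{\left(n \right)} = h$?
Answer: $5776$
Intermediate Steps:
$M = -3$
$h = -2$ ($h = 3 - \frac{5 \cdot 2}{2} = 3 - 5 = -2$)
$f{\left(n \right)} = -2$
$\left(-74 + f{\left(M \right)}\right)^{2} = \left(-74 - 2\right)^{2} = \left(-76\right)^{2} = 5776$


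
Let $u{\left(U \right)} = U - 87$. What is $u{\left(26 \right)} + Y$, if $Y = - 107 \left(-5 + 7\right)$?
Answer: $-275$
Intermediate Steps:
$Y = -214$ ($Y = \left(-107\right) 2 = -214$)
$u{\left(U \right)} = -87 + U$
$u{\left(26 \right)} + Y = \left(-87 + 26\right) - 214 = -61 - 214 = -275$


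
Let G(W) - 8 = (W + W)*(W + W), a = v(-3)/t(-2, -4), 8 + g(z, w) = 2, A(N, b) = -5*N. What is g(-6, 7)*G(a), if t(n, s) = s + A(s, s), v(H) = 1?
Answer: -1539/32 ≈ -48.094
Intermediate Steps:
g(z, w) = -6 (g(z, w) = -8 + 2 = -6)
t(n, s) = -4*s (t(n, s) = s - 5*s = -4*s)
a = 1/16 (a = 1/(-4*(-4)) = 1/16 ≈ 0.062500)
G(W) = 8 + 4*W**2 (G(W) = 8 + (W + W)*(W + W) = 8 + (2*W)*(2*W) = 8 + 4*W**2)
g(-6, 7)*G(a) = -6*(8 + 4*(1/16)**2) = -6*(8 + 4*(1/256)) = -6*(8 + 1/64) = -6*513/64 = -1539/32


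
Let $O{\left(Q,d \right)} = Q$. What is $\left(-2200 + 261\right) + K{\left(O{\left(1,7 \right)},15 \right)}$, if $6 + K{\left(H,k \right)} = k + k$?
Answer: $-1915$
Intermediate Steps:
$K{\left(H,k \right)} = -6 + 2 k$ ($K{\left(H,k \right)} = -6 + \left(k + k\right) = -6 + 2 k$)
$\left(-2200 + 261\right) + K{\left(O{\left(1,7 \right)},15 \right)} = \left(-2200 + 261\right) + \left(-6 + 2 \cdot 15\right) = -1939 + \left(-6 + 30\right) = -1939 + 24 = -1915$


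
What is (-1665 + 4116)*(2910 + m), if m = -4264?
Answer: -3318654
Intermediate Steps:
(-1665 + 4116)*(2910 + m) = (-1665 + 4116)*(2910 - 4264) = 2451*(-1354) = -3318654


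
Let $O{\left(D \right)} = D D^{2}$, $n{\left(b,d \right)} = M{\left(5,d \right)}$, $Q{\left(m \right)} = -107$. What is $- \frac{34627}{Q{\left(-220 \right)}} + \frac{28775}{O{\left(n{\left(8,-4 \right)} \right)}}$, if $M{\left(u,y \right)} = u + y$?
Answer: $\frac{3113552}{107} \approx 29099.0$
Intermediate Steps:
$n{\left(b,d \right)} = 5 + d$
$O{\left(D \right)} = D^{3}$
$- \frac{34627}{Q{\left(-220 \right)}} + \frac{28775}{O{\left(n{\left(8,-4 \right)} \right)}} = - \frac{34627}{-107} + \frac{28775}{\left(5 - 4\right)^{3}} = \left(-34627\right) \left(- \frac{1}{107}\right) + \frac{28775}{1^{3}} = \frac{34627}{107} + \frac{28775}{1} = \frac{34627}{107} + 28775 \cdot 1 = \frac{34627}{107} + 28775 = \frac{3113552}{107}$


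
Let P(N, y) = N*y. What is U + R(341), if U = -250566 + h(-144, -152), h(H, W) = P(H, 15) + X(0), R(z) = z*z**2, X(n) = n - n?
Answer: 39399095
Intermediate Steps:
X(n) = 0
R(z) = z**3
h(H, W) = 15*H (h(H, W) = H*15 + 0 = 15*H + 0 = 15*H)
U = -252726 (U = -250566 + 15*(-144) = -250566 - 2160 = -252726)
U + R(341) = -252726 + 341**3 = -252726 + 39651821 = 39399095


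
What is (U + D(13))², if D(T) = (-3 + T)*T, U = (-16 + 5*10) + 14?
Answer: 31684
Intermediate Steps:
U = 48 (U = (-16 + 50) + 14 = 34 + 14 = 48)
D(T) = T*(-3 + T)
(U + D(13))² = (48 + 13*(-3 + 13))² = (48 + 13*10)² = (48 + 130)² = 178² = 31684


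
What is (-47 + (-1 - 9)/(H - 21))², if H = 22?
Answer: 3249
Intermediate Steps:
(-47 + (-1 - 9)/(H - 21))² = (-47 + (-1 - 9)/(22 - 21))² = (-47 - 10/1)² = (-47 - 10*1)² = (-47 - 10)² = (-57)² = 3249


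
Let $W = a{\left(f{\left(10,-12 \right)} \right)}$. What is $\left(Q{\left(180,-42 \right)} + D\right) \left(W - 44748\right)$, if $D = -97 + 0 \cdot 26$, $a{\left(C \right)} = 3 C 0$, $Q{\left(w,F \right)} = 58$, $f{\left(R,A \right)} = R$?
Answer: $1745172$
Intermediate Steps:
$a{\left(C \right)} = 0$
$W = 0$
$D = -97$ ($D = -97 + 0 = -97$)
$\left(Q{\left(180,-42 \right)} + D\right) \left(W - 44748\right) = \left(58 - 97\right) \left(0 - 44748\right) = \left(-39\right) \left(-44748\right) = 1745172$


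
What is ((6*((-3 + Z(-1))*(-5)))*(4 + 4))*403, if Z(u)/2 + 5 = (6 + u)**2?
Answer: -3578640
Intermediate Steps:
Z(u) = -10 + 2*(6 + u)**2
((6*((-3 + Z(-1))*(-5)))*(4 + 4))*403 = ((6*((-3 + (-10 + 2*(6 - 1)**2))*(-5)))*(4 + 4))*403 = ((6*((-3 + (-10 + 2*5**2))*(-5)))*8)*403 = ((6*((-3 + (-10 + 2*25))*(-5)))*8)*403 = ((6*((-3 + (-10 + 50))*(-5)))*8)*403 = ((6*((-3 + 40)*(-5)))*8)*403 = ((6*(37*(-5)))*8)*403 = ((6*(-185))*8)*403 = -1110*8*403 = -8880*403 = -3578640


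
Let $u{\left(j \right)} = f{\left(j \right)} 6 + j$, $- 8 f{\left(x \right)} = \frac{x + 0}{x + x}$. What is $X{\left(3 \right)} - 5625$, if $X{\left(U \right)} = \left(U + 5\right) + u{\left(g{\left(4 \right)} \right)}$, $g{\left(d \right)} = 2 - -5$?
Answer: $- \frac{44883}{8} \approx -5610.4$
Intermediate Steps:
$f{\left(x \right)} = - \frac{1}{16}$ ($f{\left(x \right)} = - \frac{\left(x + 0\right) \frac{1}{x + x}}{8} = - \frac{x \frac{1}{2 x}}{8} = \left(- \frac{1}{8}\right) \frac{1}{2} = - \frac{1}{16}$)
$g{\left(d \right)} = 7$ ($g{\left(d \right)} = 2 + 5 = 7$)
$u{\left(j \right)} = - \frac{3}{8} + j$ ($u{\left(j \right)} = \left(- \frac{1}{16}\right) 6 + j = - \frac{3}{8} + j$)
$X{\left(U \right)} = \frac{93}{8} + U$ ($X{\left(U \right)} = \left(U + 5\right) + \left(- \frac{3}{8} + 7\right) = \left(5 + U\right) + \frac{53}{8} = \frac{93}{8} + U$)
$X{\left(3 \right)} - 5625 = \left(\frac{93}{8} + 3\right) - 5625 = \frac{117}{8} - 5625 = - \frac{44883}{8}$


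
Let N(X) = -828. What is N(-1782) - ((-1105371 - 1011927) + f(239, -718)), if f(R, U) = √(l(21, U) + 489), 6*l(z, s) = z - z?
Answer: 2116470 - √489 ≈ 2.1164e+6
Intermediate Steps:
l(z, s) = 0 (l(z, s) = (z - z)/6 = (⅙)*0 = 0)
f(R, U) = √489 (f(R, U) = √(0 + 489) = √489)
N(-1782) - ((-1105371 - 1011927) + f(239, -718)) = -828 - ((-1105371 - 1011927) + √489) = -828 - (-2117298 + √489) = -828 + (2117298 - √489) = 2116470 - √489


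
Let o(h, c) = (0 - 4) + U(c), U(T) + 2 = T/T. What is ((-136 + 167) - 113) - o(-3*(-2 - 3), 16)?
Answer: -77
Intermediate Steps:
U(T) = -1 (U(T) = -2 + T/T = -2 + 1 = -1)
o(h, c) = -5 (o(h, c) = (0 - 4) - 1 = -4 - 1 = -5)
((-136 + 167) - 113) - o(-3*(-2 - 3), 16) = ((-136 + 167) - 113) - 1*(-5) = (31 - 113) + 5 = -82 + 5 = -77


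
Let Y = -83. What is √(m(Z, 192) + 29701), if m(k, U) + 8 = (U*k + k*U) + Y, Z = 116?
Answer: √74154 ≈ 272.31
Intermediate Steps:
m(k, U) = -91 + 2*U*k (m(k, U) = -8 + ((U*k + k*U) - 83) = -8 + ((U*k + U*k) - 83) = -8 + (2*U*k - 83) = -8 + (-83 + 2*U*k) = -91 + 2*U*k)
√(m(Z, 192) + 29701) = √((-91 + 2*192*116) + 29701) = √((-91 + 44544) + 29701) = √(44453 + 29701) = √74154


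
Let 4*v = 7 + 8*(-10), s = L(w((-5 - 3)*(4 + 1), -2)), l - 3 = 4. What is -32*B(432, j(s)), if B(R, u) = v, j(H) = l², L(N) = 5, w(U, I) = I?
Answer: 584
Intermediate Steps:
l = 7 (l = 3 + 4 = 7)
s = 5
j(H) = 49 (j(H) = 7² = 49)
v = -73/4 (v = (7 + 8*(-10))/4 = (7 - 80)/4 = (¼)*(-73) = -73/4 ≈ -18.250)
B(R, u) = -73/4
-32*B(432, j(s)) = -32*(-73/4) = 584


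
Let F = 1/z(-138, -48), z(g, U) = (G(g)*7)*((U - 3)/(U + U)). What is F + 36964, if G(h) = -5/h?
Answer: 21997996/595 ≈ 36971.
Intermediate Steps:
z(g, U) = -35*(-3 + U)/(2*U*g) (z(g, U) = (-5/g*7)*((U - 3)/(U + U)) = (-35/g)*((-3 + U)/((2*U))) = (-35/g)*((-3 + U)*(1/(2*U))) = (-35/g)*((-3 + U)/(2*U)) = -35*(-3 + U)/(2*U*g))
F = 4416/595 (F = 1/((35/2)*(3 - 1*(-48))/(-48*(-138))) = 1/((35/2)*(-1/48)*(-1/138)*(3 + 48)) = 1/((35/2)*(-1/48)*(-1/138)*51) = 1/(595/4416) = 4416/595 ≈ 7.4218)
F + 36964 = 4416/595 + 36964 = 21997996/595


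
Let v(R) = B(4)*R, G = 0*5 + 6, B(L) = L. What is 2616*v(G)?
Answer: 62784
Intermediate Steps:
G = 6 (G = 0 + 6 = 6)
v(R) = 4*R
2616*v(G) = 2616*(4*6) = 2616*24 = 62784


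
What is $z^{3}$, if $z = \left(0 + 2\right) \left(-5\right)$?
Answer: $-1000$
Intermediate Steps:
$z = -10$ ($z = 2 \left(-5\right) = -10$)
$z^{3} = \left(-10\right)^{3} = -1000$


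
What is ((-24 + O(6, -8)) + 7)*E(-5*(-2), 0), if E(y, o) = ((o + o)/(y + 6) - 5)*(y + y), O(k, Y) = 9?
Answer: 800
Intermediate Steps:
E(y, o) = 2*y*(-5 + 2*o/(6 + y)) (E(y, o) = ((2*o)/(6 + y) - 5)*(2*y) = (2*o/(6 + y) - 5)*(2*y) = (-5 + 2*o/(6 + y))*(2*y) = 2*y*(-5 + 2*o/(6 + y)))
((-24 + O(6, -8)) + 7)*E(-5*(-2), 0) = ((-24 + 9) + 7)*(2*(-5*(-2))*(-30 - (-25)*(-2) + 2*0)/(6 - 5*(-2))) = (-15 + 7)*(2*10*(-30 - 5*10 + 0)/(6 + 10)) = -16*10*(-30 - 50 + 0)/16 = -16*10*(-80)/16 = -8*(-100) = 800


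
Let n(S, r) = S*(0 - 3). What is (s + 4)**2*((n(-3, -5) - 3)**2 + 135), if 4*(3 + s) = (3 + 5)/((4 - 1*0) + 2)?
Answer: 304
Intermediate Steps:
n(S, r) = -3*S (n(S, r) = S*(-3) = -3*S)
s = -8/3 (s = -3 + ((3 + 5)/((4 - 1*0) + 2))/4 = -3 + (8/((4 + 0) + 2))/4 = -3 + (8/(4 + 2))/4 = -3 + (8/6)/4 = -3 + (8*(1/6))/4 = -3 + (1/4)*(4/3) = -3 + 1/3 = -8/3 ≈ -2.6667)
(s + 4)**2*((n(-3, -5) - 3)**2 + 135) = (-8/3 + 4)**2*((-3*(-3) - 3)**2 + 135) = (4/3)**2*((9 - 3)**2 + 135) = 16*(6**2 + 135)/9 = 16*(36 + 135)/9 = (16/9)*171 = 304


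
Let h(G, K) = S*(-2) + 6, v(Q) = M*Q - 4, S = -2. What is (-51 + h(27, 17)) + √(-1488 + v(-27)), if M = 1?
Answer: -41 + 7*I*√31 ≈ -41.0 + 38.974*I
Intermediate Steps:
v(Q) = -4 + Q (v(Q) = 1*Q - 4 = Q - 4 = -4 + Q)
h(G, K) = 10 (h(G, K) = -2*(-2) + 6 = 4 + 6 = 10)
(-51 + h(27, 17)) + √(-1488 + v(-27)) = (-51 + 10) + √(-1488 + (-4 - 27)) = -41 + √(-1488 - 31) = -41 + √(-1519) = -41 + 7*I*√31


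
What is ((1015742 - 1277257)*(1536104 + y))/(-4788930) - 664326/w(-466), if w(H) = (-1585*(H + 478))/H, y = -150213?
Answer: 90181760778707/1518090810 ≈ 59405.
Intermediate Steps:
w(H) = (-757630 - 1585*H)/H (w(H) = (-1585*(478 + H))/H = (-757630 - 1585*H)/H)
((1015742 - 1277257)*(1536104 + y))/(-4788930) - 664326/w(-466) = ((1015742 - 1277257)*(1536104 - 150213))/(-4788930) - 664326/(-1585 - 757630/(-466)) = -261515*1385891*(-1/4788930) - 664326/(-1585 - 757630*(-1/466)) = -362431284865*(-1/4788930) - 664326/(-1585 + 378815/233) = 72486256973/957786 - 664326/9510/233 = 72486256973/957786 - 664326*233/9510 = 72486256973/957786 - 25797993/1585 = 90181760778707/1518090810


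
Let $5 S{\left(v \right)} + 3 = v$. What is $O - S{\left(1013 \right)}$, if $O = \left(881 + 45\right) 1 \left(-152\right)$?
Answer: $-140954$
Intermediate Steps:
$S{\left(v \right)} = - \frac{3}{5} + \frac{v}{5}$
$O = -140752$ ($O = 926 \left(-152\right) = -140752$)
$O - S{\left(1013 \right)} = -140752 - \left(- \frac{3}{5} + \frac{1}{5} \cdot 1013\right) = -140752 - \left(- \frac{3}{5} + \frac{1013}{5}\right) = -140752 - 202 = -140954$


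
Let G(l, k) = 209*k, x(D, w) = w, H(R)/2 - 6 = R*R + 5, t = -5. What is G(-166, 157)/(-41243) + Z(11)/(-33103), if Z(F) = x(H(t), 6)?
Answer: -1086456197/1365267029 ≈ -0.79578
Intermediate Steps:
H(R) = 22 + 2*R**2 (H(R) = 12 + 2*(R*R + 5) = 12 + 2*(R**2 + 5) = 12 + 2*(5 + R**2) = 12 + (10 + 2*R**2) = 22 + 2*R**2)
Z(F) = 6
G(-166, 157)/(-41243) + Z(11)/(-33103) = (209*157)/(-41243) + 6/(-33103) = 32813*(-1/41243) + 6*(-1/33103) = -32813/41243 - 6/33103 = -1086456197/1365267029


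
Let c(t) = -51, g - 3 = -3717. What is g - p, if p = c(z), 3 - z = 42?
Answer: -3663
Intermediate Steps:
g = -3714 (g = 3 - 3717 = -3714)
z = -39 (z = 3 - 1*42 = 3 - 42 = -39)
p = -51
g - p = -3714 - 1*(-51) = -3714 + 51 = -3663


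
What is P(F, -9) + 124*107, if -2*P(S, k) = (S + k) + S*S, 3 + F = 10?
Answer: 26489/2 ≈ 13245.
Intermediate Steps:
F = 7 (F = -3 + 10 = 7)
P(S, k) = -S/2 - k/2 - S²/2 (P(S, k) = -((S + k) + S*S)/2 = -((S + k) + S²)/2 = -(S + k + S²)/2 = -S/2 - k/2 - S²/2)
P(F, -9) + 124*107 = (-½*7 - ½*(-9) - ½*7²) + 124*107 = (-7/2 + 9/2 - ½*49) + 13268 = (-7/2 + 9/2 - 49/2) + 13268 = -47/2 + 13268 = 26489/2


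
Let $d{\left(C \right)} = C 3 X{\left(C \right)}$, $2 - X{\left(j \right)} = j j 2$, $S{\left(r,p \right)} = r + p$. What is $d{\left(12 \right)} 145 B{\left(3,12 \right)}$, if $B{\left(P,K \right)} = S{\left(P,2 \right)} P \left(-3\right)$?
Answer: $67181400$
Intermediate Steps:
$S{\left(r,p \right)} = p + r$
$X{\left(j \right)} = 2 - 2 j^{2}$ ($X{\left(j \right)} = 2 - j j 2 = 2 - j^{2} \cdot 2 = 2 - 2 j^{2}$)
$B{\left(P,K \right)} = - 3 P \left(2 + P\right)$ ($B{\left(P,K \right)} = \left(2 + P\right) P \left(-3\right) = P \left(2 + P\right) \left(-3\right) = - 3 P \left(2 + P\right)$)
$d{\left(C \right)} = 3 C \left(2 - 2 C^{2}\right)$ ($d{\left(C \right)} = C 3 \left(2 - 2 C^{2}\right) = 3 C \left(2 - 2 C^{2}\right)$)
$d{\left(12 \right)} 145 B{\left(3,12 \right)} = 6 \cdot 12 \left(1 - 12^{2}\right) 145 \left(\left(-3\right) 3 \left(2 + 3\right)\right) = 6 \cdot 12 \left(1 - 144\right) 145 \left(\left(-3\right) 3 \cdot 5\right) = 6 \cdot 12 \left(1 - 144\right) 145 \left(-45\right) = 6 \cdot 12 \left(-143\right) 145 \left(-45\right) = \left(-10296\right) 145 \left(-45\right) = \left(-1492920\right) \left(-45\right) = 67181400$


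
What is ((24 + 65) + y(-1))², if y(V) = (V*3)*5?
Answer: 5476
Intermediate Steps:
y(V) = 15*V (y(V) = (3*V)*5 = 15*V)
((24 + 65) + y(-1))² = ((24 + 65) + 15*(-1))² = (89 - 15)² = 74² = 5476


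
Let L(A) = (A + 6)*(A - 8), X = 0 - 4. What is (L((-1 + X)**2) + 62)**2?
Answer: 346921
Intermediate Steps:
X = -4
L(A) = (-8 + A)*(6 + A) (L(A) = (6 + A)*(-8 + A) = (-8 + A)*(6 + A))
(L((-1 + X)**2) + 62)**2 = ((-48 + ((-1 - 4)**2)**2 - 2*(-1 - 4)**2) + 62)**2 = ((-48 + ((-5)**2)**2 - 2*(-5)**2) + 62)**2 = ((-48 + 25**2 - 2*25) + 62)**2 = ((-48 + 625 - 50) + 62)**2 = (527 + 62)**2 = 589**2 = 346921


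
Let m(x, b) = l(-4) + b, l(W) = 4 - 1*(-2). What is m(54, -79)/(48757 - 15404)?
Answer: -73/33353 ≈ -0.0021887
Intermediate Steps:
l(W) = 6 (l(W) = 4 + 2 = 6)
m(x, b) = 6 + b
m(54, -79)/(48757 - 15404) = (6 - 79)/(48757 - 15404) = -73/33353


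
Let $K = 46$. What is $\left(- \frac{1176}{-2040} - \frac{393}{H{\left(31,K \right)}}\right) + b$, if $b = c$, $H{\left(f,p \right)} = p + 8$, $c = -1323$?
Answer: $- \frac{2034443}{1530} \approx -1329.7$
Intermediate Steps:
$H{\left(f,p \right)} = 8 + p$
$b = -1323$
$\left(- \frac{1176}{-2040} - \frac{393}{H{\left(31,K \right)}}\right) + b = \left(- \frac{1176}{-2040} - \frac{393}{8 + 46}\right) - 1323 = \left(\left(-1176\right) \left(- \frac{1}{2040}\right) - \frac{393}{54}\right) - 1323 = \left(\frac{49}{85} - \frac{131}{18}\right) - 1323 = - \frac{10253}{1530} - 1323 = - \frac{2034443}{1530}$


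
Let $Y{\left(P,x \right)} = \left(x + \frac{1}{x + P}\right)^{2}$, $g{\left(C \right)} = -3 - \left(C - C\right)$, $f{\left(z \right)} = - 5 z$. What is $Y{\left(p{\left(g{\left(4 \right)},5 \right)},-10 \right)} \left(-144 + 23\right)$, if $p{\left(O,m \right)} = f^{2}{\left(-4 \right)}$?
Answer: $- \frac{1839466321}{152100} \approx -12094.0$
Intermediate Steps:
$g{\left(C \right)} = -3$ ($g{\left(C \right)} = -3 - 0 = -3 + 0 = -3$)
$p{\left(O,m \right)} = 400$ ($p{\left(O,m \right)} = \left(\left(-5\right) \left(-4\right)\right)^{2} = 20^{2} = 400$)
$Y{\left(P,x \right)} = \left(x + \frac{1}{P + x}\right)^{2}$
$Y{\left(p{\left(g{\left(4 \right)},5 \right)},-10 \right)} \left(-144 + 23\right) = \frac{\left(1 + \left(-10\right)^{2} + 400 \left(-10\right)\right)^{2}}{\left(400 - 10\right)^{2}} \left(-144 + 23\right) = \frac{\left(1 + 100 - 4000\right)^{2}}{152100} \left(-121\right) = \frac{\left(-3899\right)^{2}}{152100} \left(-121\right) = \frac{1}{152100} \cdot 15202201 \left(-121\right) = \frac{15202201}{152100} \left(-121\right) = - \frac{1839466321}{152100}$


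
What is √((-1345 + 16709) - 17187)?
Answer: I*√1823 ≈ 42.697*I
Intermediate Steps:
√((-1345 + 16709) - 17187) = √(15364 - 17187) = √(-1823) = I*√1823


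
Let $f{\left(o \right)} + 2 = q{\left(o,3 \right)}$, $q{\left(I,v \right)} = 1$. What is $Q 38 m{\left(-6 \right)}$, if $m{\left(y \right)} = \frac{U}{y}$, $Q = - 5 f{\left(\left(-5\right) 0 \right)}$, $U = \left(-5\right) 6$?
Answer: $950$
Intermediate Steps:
$U = -30$
$f{\left(o \right)} = -1$ ($f{\left(o \right)} = -2 + 1 = -1$)
$Q = 5$ ($Q = \left(-5\right) \left(-1\right) = 5$)
$m{\left(y \right)} = - \frac{30}{y}$
$Q 38 m{\left(-6 \right)} = 5 \cdot 38 \left(- \frac{30}{-6}\right) = 190 \left(\left(-30\right) \left(- \frac{1}{6}\right)\right) = 190 \cdot 5 = 950$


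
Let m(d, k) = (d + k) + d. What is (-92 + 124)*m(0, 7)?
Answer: 224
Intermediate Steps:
m(d, k) = k + 2*d
(-92 + 124)*m(0, 7) = (-92 + 124)*(7 + 2*0) = 32*(7 + 0) = 32*7 = 224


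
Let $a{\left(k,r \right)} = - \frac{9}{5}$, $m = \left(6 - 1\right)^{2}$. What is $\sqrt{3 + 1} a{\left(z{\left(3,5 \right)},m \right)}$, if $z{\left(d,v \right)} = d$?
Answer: $- \frac{18}{5} \approx -3.6$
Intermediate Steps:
$m = 25$ ($m = 5^{2} = 25$)
$a{\left(k,r \right)} = - \frac{9}{5}$ ($a{\left(k,r \right)} = \left(-9\right) \frac{1}{5} = - \frac{9}{5}$)
$\sqrt{3 + 1} a{\left(z{\left(3,5 \right)},m \right)} = \sqrt{3 + 1} \left(- \frac{9}{5}\right) = \sqrt{4} \left(- \frac{9}{5}\right) = 2 \left(- \frac{9}{5}\right) = - \frac{18}{5}$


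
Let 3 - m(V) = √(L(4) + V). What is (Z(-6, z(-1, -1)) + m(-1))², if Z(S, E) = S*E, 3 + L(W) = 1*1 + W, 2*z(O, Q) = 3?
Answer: 49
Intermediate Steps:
z(O, Q) = 3/2 (z(O, Q) = (½)*3 = 3/2)
L(W) = -2 + W (L(W) = -3 + (1*1 + W) = -3 + (1 + W) = -2 + W)
Z(S, E) = E*S
m(V) = 3 - √(2 + V) (m(V) = 3 - √((-2 + 4) + V) = 3 - √(2 + V))
(Z(-6, z(-1, -1)) + m(-1))² = ((3/2)*(-6) + (3 - √(2 - 1)))² = (-9 + (3 - √1))² = (-9 + (3 - 1*1))² = (-9 + (3 - 1))² = (-9 + 2)² = (-7)² = 49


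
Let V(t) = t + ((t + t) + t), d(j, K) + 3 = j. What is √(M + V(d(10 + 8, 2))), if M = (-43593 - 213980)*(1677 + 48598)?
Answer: I*√12949482515 ≈ 1.138e+5*I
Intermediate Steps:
d(j, K) = -3 + j
M = -12949482575 (M = -257573*50275 = -12949482575)
V(t) = 4*t (V(t) = t + (2*t + t) = t + 3*t = 4*t)
√(M + V(d(10 + 8, 2))) = √(-12949482575 + 4*(-3 + (10 + 8))) = √(-12949482575 + 4*(-3 + 18)) = √(-12949482575 + 4*15) = √(-12949482575 + 60) = √(-12949482515) = I*√12949482515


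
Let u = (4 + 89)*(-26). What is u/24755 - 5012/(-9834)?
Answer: 50146724/121720335 ≈ 0.41198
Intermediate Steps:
u = -2418 (u = 93*(-26) = -2418)
u/24755 - 5012/(-9834) = -2418/24755 - 5012/(-9834) = -2418*1/24755 - 5012*(-1/9834) = -2418/24755 + 2506/4917 = 50146724/121720335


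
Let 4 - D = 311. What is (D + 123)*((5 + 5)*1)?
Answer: -1840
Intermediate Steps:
D = -307 (D = 4 - 1*311 = 4 - 311 = -307)
(D + 123)*((5 + 5)*1) = (-307 + 123)*((5 + 5)*1) = -1840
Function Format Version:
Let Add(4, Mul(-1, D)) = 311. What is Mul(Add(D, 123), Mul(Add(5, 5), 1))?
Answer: -1840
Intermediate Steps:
D = -307 (D = Add(4, Mul(-1, 311)) = Add(4, -311) = -307)
Mul(Add(D, 123), Mul(Add(5, 5), 1)) = Mul(Add(-307, 123), Mul(Add(5, 5), 1)) = Mul(-184, Mul(10, 1)) = Mul(-184, 10) = -1840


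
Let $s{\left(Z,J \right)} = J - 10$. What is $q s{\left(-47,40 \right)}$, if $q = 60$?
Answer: $1800$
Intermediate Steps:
$s{\left(Z,J \right)} = -10 + J$ ($s{\left(Z,J \right)} = J - 10 = -10 + J$)
$q s{\left(-47,40 \right)} = 60 \left(-10 + 40\right) = 60 \cdot 30 = 1800$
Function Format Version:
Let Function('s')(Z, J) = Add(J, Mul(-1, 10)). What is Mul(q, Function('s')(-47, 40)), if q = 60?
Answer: 1800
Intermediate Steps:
Function('s')(Z, J) = Add(-10, J) (Function('s')(Z, J) = Add(J, -10) = Add(-10, J))
Mul(q, Function('s')(-47, 40)) = Mul(60, Add(-10, 40)) = Mul(60, 30) = 1800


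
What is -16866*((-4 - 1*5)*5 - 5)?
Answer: 843300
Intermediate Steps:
-16866*((-4 - 1*5)*5 - 5) = -16866*((-4 - 5)*5 - 5) = -16866*(-9*5 - 5) = -16866*(-45 - 5) = -16866*(-50) = 843300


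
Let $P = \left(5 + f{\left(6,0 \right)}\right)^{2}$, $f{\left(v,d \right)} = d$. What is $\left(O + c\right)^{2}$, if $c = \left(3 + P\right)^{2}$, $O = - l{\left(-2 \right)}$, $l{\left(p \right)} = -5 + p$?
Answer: $625681$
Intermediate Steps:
$P = 25$ ($P = \left(5 + 0\right)^{2} = 5^{2} = 25$)
$O = 7$ ($O = - (-5 - 2) = \left(-1\right) \left(-7\right) = 7$)
$c = 784$ ($c = \left(3 + 25\right)^{2} = 28^{2} = 784$)
$\left(O + c\right)^{2} = \left(7 + 784\right)^{2} = 791^{2} = 625681$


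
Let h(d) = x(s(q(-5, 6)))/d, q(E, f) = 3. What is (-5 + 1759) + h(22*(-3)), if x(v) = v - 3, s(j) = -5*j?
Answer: 19297/11 ≈ 1754.3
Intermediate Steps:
x(v) = -3 + v
h(d) = -18/d (h(d) = (-3 - 5*3)/d = (-3 - 15)/d = -18/d)
(-5 + 1759) + h(22*(-3)) = (-5 + 1759) - 18/(22*(-3)) = 1754 - 18/(-66) = 1754 - 18*(-1/66) = 1754 + 3/11 = 19297/11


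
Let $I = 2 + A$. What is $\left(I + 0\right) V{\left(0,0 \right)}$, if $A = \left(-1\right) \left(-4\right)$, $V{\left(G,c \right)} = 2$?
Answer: $12$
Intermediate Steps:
$A = 4$
$I = 6$ ($I = 2 + 4 = 6$)
$\left(I + 0\right) V{\left(0,0 \right)} = \left(6 + 0\right) 2 = 6 \cdot 2 = 12$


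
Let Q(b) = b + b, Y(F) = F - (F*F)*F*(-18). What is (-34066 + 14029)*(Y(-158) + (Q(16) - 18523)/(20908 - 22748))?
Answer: 2617551241149753/1840 ≈ 1.4226e+12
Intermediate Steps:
Y(F) = F + 18*F**3 (Y(F) = F - F**2*F*(-18) = F - F**3*(-18) = F - (-18)*F**3 = F + 18*F**3)
Q(b) = 2*b
(-34066 + 14029)*(Y(-158) + (Q(16) - 18523)/(20908 - 22748)) = (-34066 + 14029)*((-158 + 18*(-158)**3) + (2*16 - 18523)/(20908 - 22748)) = -20037*((-158 + 18*(-3944312)) + (32 - 18523)/(-1840)) = -20037*((-158 - 70997616) - 18491*(-1/1840)) = -20037*(-70997774 + 18491/1840) = -20037*(-130635885669/1840) = 2617551241149753/1840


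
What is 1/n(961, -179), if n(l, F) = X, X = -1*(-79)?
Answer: 1/79 ≈ 0.012658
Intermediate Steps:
X = 79
n(l, F) = 79
1/n(961, -179) = 1/79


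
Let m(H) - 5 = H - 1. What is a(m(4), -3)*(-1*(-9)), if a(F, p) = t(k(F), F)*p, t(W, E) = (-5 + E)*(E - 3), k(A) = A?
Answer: -405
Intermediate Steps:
m(H) = 4 + H (m(H) = 5 + (H - 1) = 5 + (-1 + H) = 4 + H)
t(W, E) = (-5 + E)*(-3 + E)
a(F, p) = p*(15 + F² - 8*F) (a(F, p) = (15 + F² - 8*F)*p = p*(15 + F² - 8*F))
a(m(4), -3)*(-1*(-9)) = (-3*(15 + (4 + 4)² - 8*(4 + 4)))*(-1*(-9)) = -3*(15 + 8² - 8*8)*9 = -3*(15 + 64 - 64)*9 = -3*15*9 = -45*9 = -405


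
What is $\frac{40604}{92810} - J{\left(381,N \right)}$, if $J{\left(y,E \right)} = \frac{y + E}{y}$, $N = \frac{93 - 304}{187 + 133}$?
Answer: $- \frac{634537261}{1131539520} \approx -0.56077$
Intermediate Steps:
$N = - \frac{211}{320} \approx -0.65938$
$J{\left(y,E \right)} = \frac{E + y}{y}$
$\frac{40604}{92810} - J{\left(381,N \right)} = \frac{40604}{92810} - \frac{- \frac{211}{320} + 381}{381} = 40604 \cdot \frac{1}{92810} - \frac{1}{381} \cdot \frac{121709}{320} = \frac{20302}{46405} - \frac{121709}{121920} = - \frac{634537261}{1131539520}$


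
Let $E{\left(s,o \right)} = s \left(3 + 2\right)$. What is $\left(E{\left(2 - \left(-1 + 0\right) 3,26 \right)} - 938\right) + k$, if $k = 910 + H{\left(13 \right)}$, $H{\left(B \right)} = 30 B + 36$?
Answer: $423$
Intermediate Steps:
$H{\left(B \right)} = 36 + 30 B$
$k = 1336$ ($k = 910 + \left(36 + 30 \cdot 13\right) = 910 + \left(36 + 390\right) = 910 + 426 = 1336$)
$E{\left(s,o \right)} = 5 s$ ($E{\left(s,o \right)} = s 5 = 5 s$)
$\left(E{\left(2 - \left(-1 + 0\right) 3,26 \right)} - 938\right) + k = \left(5 \left(2 - \left(-1 + 0\right) 3\right) - 938\right) + 1336 = \left(5 \left(2 - \left(-1\right) 3\right) - 938\right) + 1336 = \left(5 \left(2 - -3\right) - 938\right) + 1336 = \left(5 \left(2 + 3\right) - 938\right) + 1336 = \left(5 \cdot 5 - 938\right) + 1336 = \left(25 - 938\right) + 1336 = -913 + 1336 = 423$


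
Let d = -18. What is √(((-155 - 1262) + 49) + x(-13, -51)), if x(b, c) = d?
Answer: 3*I*√154 ≈ 37.229*I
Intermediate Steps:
x(b, c) = -18
√(((-155 - 1262) + 49) + x(-13, -51)) = √(((-155 - 1262) + 49) - 18) = √((-1417 + 49) - 18) = √(-1368 - 18) = √(-1386) = 3*I*√154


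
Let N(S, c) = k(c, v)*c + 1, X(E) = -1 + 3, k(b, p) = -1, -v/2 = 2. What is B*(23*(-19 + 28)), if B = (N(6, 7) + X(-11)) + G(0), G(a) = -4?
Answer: -1656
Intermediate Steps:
v = -4 (v = -2*2 = -4)
X(E) = 2
N(S, c) = 1 - c (N(S, c) = -c + 1 = 1 - c)
B = -8 (B = ((1 - 1*7) + 2) - 4 = ((1 - 7) + 2) - 4 = (-6 + 2) - 4 = -4 - 4 = -8)
B*(23*(-19 + 28)) = -184*(-19 + 28) = -184*9 = -8*207 = -1656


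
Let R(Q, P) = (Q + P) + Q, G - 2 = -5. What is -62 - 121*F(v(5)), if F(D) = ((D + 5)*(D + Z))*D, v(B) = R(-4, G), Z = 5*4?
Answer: -71936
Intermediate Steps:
Z = 20
G = -3 (G = 2 - 5 = -3)
R(Q, P) = P + 2*Q (R(Q, P) = (P + Q) + Q = P + 2*Q)
v(B) = -11 (v(B) = -3 + 2*(-4) = -3 - 8 = -11)
F(D) = D*(5 + D)*(20 + D) (F(D) = ((D + 5)*(D + 20))*D = ((5 + D)*(20 + D))*D = D*(5 + D)*(20 + D))
-62 - 121*F(v(5)) = -62 - (-1331)*(100 + (-11)**2 + 25*(-11)) = -62 - (-1331)*(100 + 121 - 275) = -62 - (-1331)*(-54) = -62 - 121*594 = -62 - 71874 = -71936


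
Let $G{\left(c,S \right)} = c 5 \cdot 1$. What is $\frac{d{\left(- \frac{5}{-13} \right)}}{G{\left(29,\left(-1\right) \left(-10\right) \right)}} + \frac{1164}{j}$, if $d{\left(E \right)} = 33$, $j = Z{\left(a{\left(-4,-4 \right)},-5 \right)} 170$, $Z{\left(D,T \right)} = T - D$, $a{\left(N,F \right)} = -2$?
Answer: $- \frac{1013}{493} \approx -2.0548$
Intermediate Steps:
$G{\left(c,S \right)} = 5 c$ ($G{\left(c,S \right)} = 5 c 1 = 5 c$)
$j = -510$ ($j = \left(-5 - -2\right) 170 = \left(-5 + 2\right) 170 = \left(-3\right) 170 = -510$)
$\frac{d{\left(- \frac{5}{-13} \right)}}{G{\left(29,\left(-1\right) \left(-10\right) \right)}} + \frac{1164}{j} = \frac{33}{5 \cdot 29} + \frac{1164}{-510} = \frac{33}{145} + 1164 \left(- \frac{1}{510}\right) = 33 \cdot \frac{1}{145} - \frac{194}{85} = \frac{33}{145} - \frac{194}{85} = - \frac{1013}{493}$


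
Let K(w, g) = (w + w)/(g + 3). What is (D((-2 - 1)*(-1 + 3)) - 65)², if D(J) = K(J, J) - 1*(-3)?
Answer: 3364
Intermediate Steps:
K(w, g) = 2*w/(3 + g) (K(w, g) = (2*w)/(3 + g) = 2*w/(3 + g))
D(J) = 3 + 2*J/(3 + J) (D(J) = 2*J/(3 + J) - 1*(-3) = 2*J/(3 + J) + 3 = 3 + 2*J/(3 + J))
(D((-2 - 1)*(-1 + 3)) - 65)² = ((9 + 5*((-2 - 1)*(-1 + 3)))/(3 + (-2 - 1)*(-1 + 3)) - 65)² = ((9 + 5*(-3*2))/(3 - 3*2) - 65)² = ((9 + 5*(-6))/(3 - 6) - 65)² = ((9 - 30)/(-3) - 65)² = (-⅓*(-21) - 65)² = (7 - 65)² = (-58)² = 3364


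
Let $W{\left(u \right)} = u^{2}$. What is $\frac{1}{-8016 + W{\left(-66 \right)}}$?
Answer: $- \frac{1}{3660} \approx -0.00027322$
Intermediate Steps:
$\frac{1}{-8016 + W{\left(-66 \right)}} = \frac{1}{-8016 + \left(-66\right)^{2}} = \frac{1}{-8016 + 4356} = \frac{1}{-3660} = - \frac{1}{3660}$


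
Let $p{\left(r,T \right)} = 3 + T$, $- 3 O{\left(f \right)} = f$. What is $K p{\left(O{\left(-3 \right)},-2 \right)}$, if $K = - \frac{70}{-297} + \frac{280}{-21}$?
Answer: $- \frac{3890}{297} \approx -13.098$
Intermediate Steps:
$O{\left(f \right)} = - \frac{f}{3}$
$K = - \frac{3890}{297}$ ($K = \left(-70\right) \left(- \frac{1}{297}\right) + 280 \left(- \frac{1}{21}\right) = \frac{70}{297} - \frac{40}{3} = - \frac{3890}{297} \approx -13.098$)
$K p{\left(O{\left(-3 \right)},-2 \right)} = - \frac{3890 \left(3 - 2\right)}{297} = \left(- \frac{3890}{297}\right) 1 = - \frac{3890}{297}$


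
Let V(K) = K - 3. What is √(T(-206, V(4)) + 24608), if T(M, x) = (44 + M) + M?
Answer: 4*√1515 ≈ 155.69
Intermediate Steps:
V(K) = -3 + K
T(M, x) = 44 + 2*M
√(T(-206, V(4)) + 24608) = √((44 + 2*(-206)) + 24608) = √((44 - 412) + 24608) = √(-368 + 24608) = √24240 = 4*√1515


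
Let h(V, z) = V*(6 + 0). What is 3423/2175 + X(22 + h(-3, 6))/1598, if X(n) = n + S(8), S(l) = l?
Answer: 916009/579275 ≈ 1.5813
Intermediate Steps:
h(V, z) = 6*V (h(V, z) = V*6 = 6*V)
X(n) = 8 + n (X(n) = n + 8 = 8 + n)
3423/2175 + X(22 + h(-3, 6))/1598 = 3423/2175 + (8 + (22 + 6*(-3)))/1598 = 3423*(1/2175) + (8 + (22 - 18))*(1/1598) = 1141/725 + (8 + 4)*(1/1598) = 1141/725 + 12*(1/1598) = 1141/725 + 6/799 = 916009/579275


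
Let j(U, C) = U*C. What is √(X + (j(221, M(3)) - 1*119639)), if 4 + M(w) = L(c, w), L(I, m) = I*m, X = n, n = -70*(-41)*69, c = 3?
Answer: 2*√19874 ≈ 281.95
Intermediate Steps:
n = 198030 (n = 2870*69 = 198030)
X = 198030
M(w) = -4 + 3*w
j(U, C) = C*U
√(X + (j(221, M(3)) - 1*119639)) = √(198030 + ((-4 + 3*3)*221 - 1*119639)) = √(198030 + ((-4 + 9)*221 - 119639)) = √(198030 + (5*221 - 119639)) = √(198030 + (1105 - 119639)) = √(198030 - 118534) = √79496 = 2*√19874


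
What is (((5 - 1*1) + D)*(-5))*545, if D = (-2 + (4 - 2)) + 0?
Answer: -10900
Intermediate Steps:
D = 0 (D = (-2 + 2) + 0 = 0 + 0 = 0)
(((5 - 1*1) + D)*(-5))*545 = (((5 - 1*1) + 0)*(-5))*545 = (((5 - 1) + 0)*(-5))*545 = ((4 + 0)*(-5))*545 = (4*(-5))*545 = -20*545 = -10900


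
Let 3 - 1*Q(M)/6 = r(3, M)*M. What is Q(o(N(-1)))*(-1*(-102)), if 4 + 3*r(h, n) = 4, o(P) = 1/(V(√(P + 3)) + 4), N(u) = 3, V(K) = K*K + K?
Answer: 1836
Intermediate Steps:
V(K) = K + K² (V(K) = K² + K = K + K²)
o(P) = 1/(4 + √(3 + P)*(1 + √(3 + P))) (o(P) = 1/(√(P + 3)*(1 + √(P + 3)) + 4) = 1/(√(3 + P)*(1 + √(3 + P)) + 4) = 1/(4 + √(3 + P)*(1 + √(3 + P))))
r(h, n) = 0 (r(h, n) = -4/3 + (⅓)*4 = -4/3 + 4/3 = 0)
Q(M) = 18 (Q(M) = 18 - 0*M = 18 - 6*0 = 18 + 0 = 18)
Q(o(N(-1)))*(-1*(-102)) = 18*(-1*(-102)) = 18*102 = 1836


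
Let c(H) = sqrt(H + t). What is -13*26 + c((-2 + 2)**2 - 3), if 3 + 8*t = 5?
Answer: -338 + I*sqrt(11)/2 ≈ -338.0 + 1.6583*I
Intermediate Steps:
t = 1/4 (t = -3/8 + (1/8)*5 = -3/8 + 5/8 = 1/4 ≈ 0.25000)
c(H) = sqrt(1/4 + H) (c(H) = sqrt(H + 1/4) = sqrt(1/4 + H))
-13*26 + c((-2 + 2)**2 - 3) = -13*26 + sqrt(1 + 4*((-2 + 2)**2 - 3))/2 = -338 + sqrt(1 + 4*(0**2 - 3))/2 = -338 + sqrt(1 + 4*(0 - 3))/2 = -338 + sqrt(1 + 4*(-3))/2 = -338 + sqrt(1 - 12)/2 = -338 + sqrt(-11)/2 = -338 + (I*sqrt(11))/2 = -338 + I*sqrt(11)/2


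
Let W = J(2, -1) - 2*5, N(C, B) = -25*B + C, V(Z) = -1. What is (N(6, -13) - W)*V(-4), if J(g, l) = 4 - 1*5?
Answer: -342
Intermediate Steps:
J(g, l) = -1 (J(g, l) = 4 - 5 = -1)
N(C, B) = C - 25*B
W = -11 (W = -1 - 2*5 = -1 - 10 = -11)
(N(6, -13) - W)*V(-4) = ((6 - 25*(-13)) - 1*(-11))*(-1) = ((6 + 325) + 11)*(-1) = (331 + 11)*(-1) = 342*(-1) = -342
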